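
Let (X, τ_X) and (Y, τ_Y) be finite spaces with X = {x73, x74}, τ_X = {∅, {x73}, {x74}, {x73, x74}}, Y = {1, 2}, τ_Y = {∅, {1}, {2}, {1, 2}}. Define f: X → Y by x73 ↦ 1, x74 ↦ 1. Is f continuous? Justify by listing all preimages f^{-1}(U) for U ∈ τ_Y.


f IS continuous.

Compute f^{-1}(U) for each U ∈ τ_Y:
  U = ∅: f^{-1}(U) = ∅ ∈ τ_X ✓.
  U = {1}: f^{-1}(U) = {x73, x74} ∈ τ_X ✓.
  U = {2}: f^{-1}(U) = ∅ ∈ τ_X ✓.
  U = {1, 2}: f^{-1}(U) = {x73, x74} ∈ τ_X ✓.
Every preimage lies in τ_X, so f IS continuous.


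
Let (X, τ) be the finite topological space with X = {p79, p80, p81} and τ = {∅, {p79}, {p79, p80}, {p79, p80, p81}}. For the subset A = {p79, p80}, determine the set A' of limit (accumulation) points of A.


A' = {p80, p81}

For each x ∈ X, list the open sets U ∈ τ with x ∈ U, then check whether U ∩ (A ∖ {x}) ≠ ∅ for every such U.
  x = p79: open {p79} ∋ x has {p79} ∩ (A ∖ {p79}) = ∅, so x is NOT a limit point.
  x = p80: opens ∋ x are {p79, p80}, {p79, p80, p81}; each meets A ∖ {p80}, so x IS a limit point.
  x = p81: opens ∋ x are {p79, p80, p81}; each meets A ∖ {p81}, so x IS a limit point.
Collecting: A' = {p80, p81}.


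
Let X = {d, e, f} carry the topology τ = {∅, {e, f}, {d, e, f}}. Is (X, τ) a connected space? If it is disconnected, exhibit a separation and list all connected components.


(X, τ) is connected.

Find clopen sets (U ∈ τ with X ∖ U ∈ τ):
  U = ∅, X ∖ U = {d, e, f} — both open, so U is clopen.
  U = {d, e, f}, X ∖ U = ∅ — both open, so U is clopen.
Only trivial clopens (∅ and X) exist, so (X, τ) is connected.
Compute connected components by grouping points that agree on all clopens:
  component: {d, e, f}


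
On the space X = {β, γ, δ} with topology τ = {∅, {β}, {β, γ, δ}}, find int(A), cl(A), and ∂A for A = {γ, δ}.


int(A) = ∅, cl(A) = {γ, δ}, ∂A = {γ, δ}.

Closed sets in (X, τ) are complements of opens:
  closed(X, τ) = {∅, {γ, δ}, {β, γ, δ}}.
int(A) = ⋃ {U ∈ τ : U ⊆ A}. Opens contained in A: ∅.
Taking the union of these: int(A) = ∅.
cl(A) = ⋂ {C closed : A ⊆ C}. Closed sets containing A: {γ, δ}, {β, γ, δ}.
Intersecting these: cl(A) = {γ, δ}.
∂A = cl(A) ∖ int(A) = {γ, δ} ∖ ∅ = {γ, δ}.


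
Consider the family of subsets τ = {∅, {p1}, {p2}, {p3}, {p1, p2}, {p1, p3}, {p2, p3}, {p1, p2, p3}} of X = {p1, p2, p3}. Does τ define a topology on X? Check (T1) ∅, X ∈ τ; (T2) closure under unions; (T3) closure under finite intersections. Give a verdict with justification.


τ IS a topology on X.

Axiom (T1): ∅ ∈ τ? Yes; X ∈ τ? Yes.
Axiom (T2/T3): check pairwise unions and intersections of members of τ.
All pairwise intersections and unions checked — each lies in τ. Therefore τ satisfies (T1), (T2), (T3): it IS a topology on X.


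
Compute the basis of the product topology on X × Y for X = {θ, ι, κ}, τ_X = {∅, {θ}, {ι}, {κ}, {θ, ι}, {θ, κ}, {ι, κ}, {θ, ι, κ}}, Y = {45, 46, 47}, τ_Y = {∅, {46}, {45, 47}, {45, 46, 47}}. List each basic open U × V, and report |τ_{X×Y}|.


Basis B = {∅ × ∅, {θ} × {46}, {ι} × {46}, {κ} × {46}, {θ} × {45, 47}, {θ, ι} × {46}, {θ, κ} × {46}, {ι} × {45, 47}, {ι, κ} × {46}, {κ} × {45, 47}, {θ} × {45, 46, 47}, {θ, ι, κ} × {46}, {ι} × {45, 46, 47}, {κ} × {45, 46, 47}, {θ, ι} × {45, 47}, {θ, κ} × {45, 47}, {ι, κ} × {45, 47}, {θ, ι} × {45, 46, 47}, {θ, κ} × {45, 46, 47}, {θ, ι, κ} × {45, 47}, {ι, κ} × {45, 46, 47}, {θ, ι, κ} × {45, 46, 47}}; |τ_{X×Y}| = 64.

Enumerate products U × V with U ∈ τ_X, V ∈ τ_Y (deduplicated):
  ∅ × ∅ = {} (∅)
  {θ} × {46} = {(θ,46)}
  {ι} × {46} = {(ι,46)}
  {κ} × {46} = {(κ,46)}
  {θ} × {45, 47} = {(θ,45), (θ,47)}
  {θ, ι} × {46} = {(θ,46), (ι,46)}
  {θ, κ} × {46} = {(θ,46), (κ,46)}
  {ι} × {45, 47} = {(ι,45), (ι,47)}
  {ι, κ} × {46} = {(ι,46), (κ,46)}
  {κ} × {45, 47} = {(κ,45), (κ,47)}
  {θ} × {45, 46, 47} = {(θ,45), (θ,46), (θ,47)}
  {θ, ι, κ} × {46} = {(θ,46), (ι,46), (κ,46)}
  {ι} × {45, 46, 47} = {(ι,45), (ι,46), (ι,47)}
  {κ} × {45, 46, 47} = {(κ,45), (κ,46), (κ,47)}
  {θ, ι} × {45, 47} = {(θ,45), (θ,47), (ι,45), (ι,47)}
  {θ, κ} × {45, 47} = {(θ,45), (θ,47), (κ,45), (κ,47)}
  {ι, κ} × {45, 47} = {(ι,45), (ι,47), (κ,45), (κ,47)}
  {θ, ι} × {45, 46, 47} = {(θ,45), (θ,46), (θ,47), (ι,45), (ι,46), (ι,47)}
  {θ, κ} × {45, 46, 47} = {(θ,45), (θ,46), (θ,47), (κ,45), (κ,46), (κ,47)}
  {θ, ι, κ} × {45, 47} = {(θ,45), (θ,47), (ι,45), (ι,47), (κ,45), (κ,47)}
  {ι, κ} × {45, 46, 47} = {(ι,45), (ι,46), (ι,47), (κ,45), (κ,46), (κ,47)}
  {θ, ι, κ} × {45, 46, 47} = {(θ,45), (θ,46), (θ,47), (ι,45), (ι,46), (ι,47), (κ,45), (κ,46), (κ,47)}
These 22 distinct sets form the basis B.
Close under arbitrary unions to get τ_{X×Y}; counting gives |τ_{X×Y}| = 64.


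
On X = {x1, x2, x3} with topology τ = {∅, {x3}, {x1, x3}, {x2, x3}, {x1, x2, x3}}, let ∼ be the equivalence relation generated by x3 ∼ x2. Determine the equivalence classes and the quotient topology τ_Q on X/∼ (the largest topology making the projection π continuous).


X/∼ = {[x1], [x2=x3]}; |τ_Q| = 3.

Equivalence classes: [x1], [x2=x3].
Quotient map π: X → X/∼ sends x1 ↦ [x1], x2 ↦ [x2=x3], x3 ↦ [x2=x3].
For each subset V ⊆ X/∼, compute π^{-1}(V) ⊆ X and check whether π^{-1}(V) ∈ τ. V is open in τ_Q iff π^{-1}(V) ∈ τ.
  V = {}: π^{-1}(V) = ∅ ∈ τ ✓.
  V = {[x1]}: π^{-1}(V) = {x1} ∉ τ ✗.
  V = {[x2=x3]}: π^{-1}(V) = {x2, x3} ∈ τ ✓.
  V = {[x1], [x2=x3]}: π^{-1}(V) = {x1, x2, x3} ∈ τ ✓.
Open sets in the quotient: τ_Q = {{}, {[x2=x3]}, {[x1], [x2=x3]}} (3 elements).


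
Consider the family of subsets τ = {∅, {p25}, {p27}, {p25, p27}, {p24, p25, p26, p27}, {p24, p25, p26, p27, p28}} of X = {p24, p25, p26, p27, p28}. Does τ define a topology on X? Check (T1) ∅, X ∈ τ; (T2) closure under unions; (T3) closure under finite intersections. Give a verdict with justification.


τ IS a topology on X.

Axiom (T1): ∅ ∈ τ? Yes; X ∈ τ? Yes.
Axiom (T2/T3): check pairwise unions and intersections of members of τ.
All pairwise intersections and unions checked — each lies in τ. Therefore τ satisfies (T1), (T2), (T3): it IS a topology on X.


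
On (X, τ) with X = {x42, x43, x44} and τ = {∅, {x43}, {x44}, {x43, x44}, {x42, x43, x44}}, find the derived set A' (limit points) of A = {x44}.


A' = {x42}

For each x ∈ X, list the open sets U ∈ τ with x ∈ U, then check whether U ∩ (A ∖ {x}) ≠ ∅ for every such U.
  x = x42: opens ∋ x are {x42, x43, x44}; each meets A ∖ {x42}, so x IS a limit point.
  x = x43: open {x43} ∋ x has {x43} ∩ (A ∖ {x43}) = ∅, so x is NOT a limit point.
  x = x44: open {x44} ∋ x has {x44} ∩ (A ∖ {x44}) = ∅, so x is NOT a limit point.
Collecting: A' = {x42}.


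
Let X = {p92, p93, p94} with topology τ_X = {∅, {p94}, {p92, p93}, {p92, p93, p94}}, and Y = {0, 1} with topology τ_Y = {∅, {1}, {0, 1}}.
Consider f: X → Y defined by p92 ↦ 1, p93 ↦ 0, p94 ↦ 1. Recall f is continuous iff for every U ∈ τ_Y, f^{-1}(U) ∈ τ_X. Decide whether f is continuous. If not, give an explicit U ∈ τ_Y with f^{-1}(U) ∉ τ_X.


f is NOT continuous.

Compute f^{-1}(U) for each U ∈ τ_Y:
  U = ∅: f^{-1}(U) = ∅ ∈ τ_X ✓.
  U = {1}: f^{-1}(U) = {p92, p94} ∉ τ_X ✗.
  U = {0, 1}: f^{-1}(U) = {p92, p93, p94} ∈ τ_X ✓.
Found U = {1} with f^{-1}(U) = {p92, p94} not in τ_X. Therefore f is NOT continuous.


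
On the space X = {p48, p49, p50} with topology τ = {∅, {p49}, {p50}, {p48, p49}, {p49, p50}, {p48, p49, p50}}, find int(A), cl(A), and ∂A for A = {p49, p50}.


int(A) = {p49, p50}, cl(A) = {p48, p49, p50}, ∂A = {p48}.

Closed sets in (X, τ) are complements of opens:
  closed(X, τ) = {∅, {p48}, {p50}, {p48, p49}, {p48, p50}, {p48, p49, p50}}.
int(A) = ⋃ {U ∈ τ : U ⊆ A}. Opens contained in A: ∅, {p49}, {p50}, {p49, p50}.
Taking the union of these: int(A) = {p49, p50}.
cl(A) = ⋂ {C closed : A ⊆ C}. Closed sets containing A: {p48, p49, p50}.
Intersecting these: cl(A) = {p48, p49, p50}.
∂A = cl(A) ∖ int(A) = {p48, p49, p50} ∖ {p49, p50} = {p48}.


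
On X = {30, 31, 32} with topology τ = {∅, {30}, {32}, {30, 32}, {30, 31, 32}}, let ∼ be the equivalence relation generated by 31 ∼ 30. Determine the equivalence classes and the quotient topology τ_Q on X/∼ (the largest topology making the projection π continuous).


X/∼ = {[30=31], [32]}; |τ_Q| = 3.

Equivalence classes: [30=31], [32].
Quotient map π: X → X/∼ sends 30 ↦ [30=31], 31 ↦ [30=31], 32 ↦ [32].
For each subset V ⊆ X/∼, compute π^{-1}(V) ⊆ X and check whether π^{-1}(V) ∈ τ. V is open in τ_Q iff π^{-1}(V) ∈ τ.
  V = {}: π^{-1}(V) = ∅ ∈ τ ✓.
  V = {[30=31]}: π^{-1}(V) = {30, 31} ∉ τ ✗.
  V = {[32]}: π^{-1}(V) = {32} ∈ τ ✓.
  V = {[30=31], [32]}: π^{-1}(V) = {30, 31, 32} ∈ τ ✓.
Open sets in the quotient: τ_Q = {{}, {[32]}, {[30=31], [32]}} (3 elements).


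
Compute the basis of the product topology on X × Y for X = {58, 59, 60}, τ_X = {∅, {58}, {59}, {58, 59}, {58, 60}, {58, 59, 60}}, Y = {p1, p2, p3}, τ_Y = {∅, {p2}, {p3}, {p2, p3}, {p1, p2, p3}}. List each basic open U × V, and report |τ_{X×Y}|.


Basis B = {∅ × ∅, {58} × {p2}, {58} × {p3}, {59} × {p2}, {59} × {p3}, {58} × {p2, p3}, {58, 59} × {p2}, {58, 60} × {p2}, {58, 59} × {p3}, {58, 60} × {p3}, {59} × {p2, p3}, {58} × {p1, p2, p3}, {58, 59, 60} × {p2}, {58, 59, 60} × {p3}, {59} × {p1, p2, p3}, {58, 59} × {p2, p3}, {58, 60} × {p2, p3}, {58, 59} × {p1, p2, p3}, {58, 60} × {p1, p2, p3}, {58, 59, 60} × {p2, p3}, {58, 59, 60} × {p1, p2, p3}}; |τ_{X×Y}| = 70.

Enumerate products U × V with U ∈ τ_X, V ∈ τ_Y (deduplicated):
  ∅ × ∅ = {} (∅)
  {58} × {p2} = {(58,p2)}
  {58} × {p3} = {(58,p3)}
  {59} × {p2} = {(59,p2)}
  {59} × {p3} = {(59,p3)}
  {58} × {p2, p3} = {(58,p2), (58,p3)}
  {58, 59} × {p2} = {(58,p2), (59,p2)}
  {58, 60} × {p2} = {(58,p2), (60,p2)}
  {58, 59} × {p3} = {(58,p3), (59,p3)}
  {58, 60} × {p3} = {(58,p3), (60,p3)}
  {59} × {p2, p3} = {(59,p2), (59,p3)}
  {58} × {p1, p2, p3} = {(58,p1), (58,p2), (58,p3)}
  {58, 59, 60} × {p2} = {(58,p2), (59,p2), (60,p2)}
  {58, 59, 60} × {p3} = {(58,p3), (59,p3), (60,p3)}
  {59} × {p1, p2, p3} = {(59,p1), (59,p2), (59,p3)}
  {58, 59} × {p2, p3} = {(58,p2), (58,p3), (59,p2), (59,p3)}
  {58, 60} × {p2, p3} = {(58,p2), (58,p3), (60,p2), (60,p3)}
  {58, 59} × {p1, p2, p3} = {(58,p1), (58,p2), (58,p3), (59,p1), (59,p2), (59,p3)}
  {58, 60} × {p1, p2, p3} = {(58,p1), (58,p2), (58,p3), (60,p1), (60,p2), (60,p3)}
  {58, 59, 60} × {p2, p3} = {(58,p2), (58,p3), (59,p2), (59,p3), (60,p2), (60,p3)}
  {58, 59, 60} × {p1, p2, p3} = {(58,p1), (58,p2), (58,p3), (59,p1), (59,p2), (59,p3), (60,p1), (60,p2), (60,p3)}
These 21 distinct sets form the basis B.
Close under arbitrary unions to get τ_{X×Y}; counting gives |τ_{X×Y}| = 70.


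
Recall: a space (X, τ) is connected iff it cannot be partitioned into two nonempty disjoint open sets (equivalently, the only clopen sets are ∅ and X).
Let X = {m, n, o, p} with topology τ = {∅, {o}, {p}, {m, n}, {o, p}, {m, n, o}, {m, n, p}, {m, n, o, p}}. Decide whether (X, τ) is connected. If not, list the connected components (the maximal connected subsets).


(X, τ) is disconnected; components = [{o}, {p}, {m, n}].

Find clopen sets (U ∈ τ with X ∖ U ∈ τ):
  U = ∅, X ∖ U = {m, n, o, p} — both open, so U is clopen.
  U = {o}, X ∖ U = {m, n, p} — both open, so U is clopen.
  U = {p}, X ∖ U = {m, n, o} — both open, so U is clopen.
  U = {m, n}, X ∖ U = {o, p} — both open, so U is clopen.
  U = {o, p}, X ∖ U = {m, n} — both open, so U is clopen.
  U = {m, n, o}, X ∖ U = {p} — both open, so U is clopen.
  U = {m, n, p}, X ∖ U = {o} — both open, so U is clopen.
  U = {m, n, o, p}, X ∖ U = ∅ — both open, so U is clopen.
Nontrivial clopen(s) exist: e.g. {p}. So (X, τ) is disconnected.
Compute connected components by grouping points that agree on all clopens:
  component: {o}
  component: {p}
  component: {m, n}


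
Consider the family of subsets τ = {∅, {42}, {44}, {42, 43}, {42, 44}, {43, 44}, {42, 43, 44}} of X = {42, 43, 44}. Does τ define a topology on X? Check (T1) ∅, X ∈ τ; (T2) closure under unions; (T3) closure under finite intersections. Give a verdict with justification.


τ is NOT a topology on X.

Axiom (T1): ∅ ∈ τ? Yes; X ∈ τ? Yes.
Axiom (T2/T3): check pairwise unions and intersections of members of τ.
Counterexample for (T3): {42, 43} ∩ {43, 44} = {43} ∉ τ. Therefore τ is NOT a topology.


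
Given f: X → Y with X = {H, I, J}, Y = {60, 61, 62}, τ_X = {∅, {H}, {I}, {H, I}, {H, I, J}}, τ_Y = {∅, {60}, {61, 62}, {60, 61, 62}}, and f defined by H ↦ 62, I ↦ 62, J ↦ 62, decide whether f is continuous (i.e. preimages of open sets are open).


f IS continuous.

Compute f^{-1}(U) for each U ∈ τ_Y:
  U = ∅: f^{-1}(U) = ∅ ∈ τ_X ✓.
  U = {60}: f^{-1}(U) = ∅ ∈ τ_X ✓.
  U = {61, 62}: f^{-1}(U) = {H, I, J} ∈ τ_X ✓.
  U = {60, 61, 62}: f^{-1}(U) = {H, I, J} ∈ τ_X ✓.
Every preimage lies in τ_X, so f IS continuous.


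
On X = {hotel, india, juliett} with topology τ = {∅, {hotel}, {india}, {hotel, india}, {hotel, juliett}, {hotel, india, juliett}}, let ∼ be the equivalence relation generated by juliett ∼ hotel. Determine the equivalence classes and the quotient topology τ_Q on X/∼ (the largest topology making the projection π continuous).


X/∼ = {[hotel=juliett], [india]}; |τ_Q| = 4.

Equivalence classes: [hotel=juliett], [india].
Quotient map π: X → X/∼ sends hotel ↦ [hotel=juliett], india ↦ [india], juliett ↦ [hotel=juliett].
For each subset V ⊆ X/∼, compute π^{-1}(V) ⊆ X and check whether π^{-1}(V) ∈ τ. V is open in τ_Q iff π^{-1}(V) ∈ τ.
  V = {}: π^{-1}(V) = ∅ ∈ τ ✓.
  V = {[hotel=juliett]}: π^{-1}(V) = {hotel, juliett} ∈ τ ✓.
  V = {[india]}: π^{-1}(V) = {india} ∈ τ ✓.
  V = {[hotel=juliett], [india]}: π^{-1}(V) = {hotel, india, juliett} ∈ τ ✓.
Open sets in the quotient: τ_Q = {{}, {[hotel=juliett]}, {[india]}, {[hotel=juliett], [india]}} (4 elements).


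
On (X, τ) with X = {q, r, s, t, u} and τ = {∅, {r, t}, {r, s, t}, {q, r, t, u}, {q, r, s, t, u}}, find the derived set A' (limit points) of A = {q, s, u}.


A' = {q, u}

For each x ∈ X, list the open sets U ∈ τ with x ∈ U, then check whether U ∩ (A ∖ {x}) ≠ ∅ for every such U.
  x = q: opens ∋ x are {q, r, t, u}, {q, r, s, t, u}; each meets A ∖ {q}, so x IS a limit point.
  x = r: open {r, t} ∋ x has {r, t} ∩ (A ∖ {r}) = ∅, so x is NOT a limit point.
  x = s: open {r, s, t} ∋ x has {r, s, t} ∩ (A ∖ {s}) = ∅, so x is NOT a limit point.
  x = t: open {r, t} ∋ x has {r, t} ∩ (A ∖ {t}) = ∅, so x is NOT a limit point.
  x = u: opens ∋ x are {q, r, t, u}, {q, r, s, t, u}; each meets A ∖ {u}, so x IS a limit point.
Collecting: A' = {q, u}.


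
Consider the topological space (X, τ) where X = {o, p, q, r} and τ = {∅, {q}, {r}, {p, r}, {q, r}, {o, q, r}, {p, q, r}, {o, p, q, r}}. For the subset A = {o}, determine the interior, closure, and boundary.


int(A) = ∅, cl(A) = {o}, ∂A = {o}.

Closed sets in (X, τ) are complements of opens:
  closed(X, τ) = {∅, {o}, {p}, {o, p}, {o, q}, {o, p, q}, {o, p, r}, {o, p, q, r}}.
int(A) = ⋃ {U ∈ τ : U ⊆ A}. Opens contained in A: ∅.
Taking the union of these: int(A) = ∅.
cl(A) = ⋂ {C closed : A ⊆ C}. Closed sets containing A: {o}, {o, p}, {o, q}, {o, p, q}, {o, p, r}, {o, p, q, r}.
Intersecting these: cl(A) = {o}.
∂A = cl(A) ∖ int(A) = {o} ∖ ∅ = {o}.


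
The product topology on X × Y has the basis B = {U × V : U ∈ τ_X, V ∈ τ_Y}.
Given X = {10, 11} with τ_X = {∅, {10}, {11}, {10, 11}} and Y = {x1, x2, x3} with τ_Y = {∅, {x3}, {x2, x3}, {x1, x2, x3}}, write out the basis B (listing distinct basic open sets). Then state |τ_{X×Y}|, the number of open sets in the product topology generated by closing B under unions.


Basis B = {∅ × ∅, {10} × {x3}, {11} × {x3}, {10} × {x2, x3}, {10, 11} × {x3}, {11} × {x2, x3}, {10} × {x1, x2, x3}, {11} × {x1, x2, x3}, {10, 11} × {x2, x3}, {10, 11} × {x1, x2, x3}}; |τ_{X×Y}| = 16.

Enumerate products U × V with U ∈ τ_X, V ∈ τ_Y (deduplicated):
  ∅ × ∅ = {} (∅)
  {10} × {x3} = {(10,x3)}
  {11} × {x3} = {(11,x3)}
  {10} × {x2, x3} = {(10,x2), (10,x3)}
  {10, 11} × {x3} = {(10,x3), (11,x3)}
  {11} × {x2, x3} = {(11,x2), (11,x3)}
  {10} × {x1, x2, x3} = {(10,x1), (10,x2), (10,x3)}
  {11} × {x1, x2, x3} = {(11,x1), (11,x2), (11,x3)}
  {10, 11} × {x2, x3} = {(10,x2), (10,x3), (11,x2), (11,x3)}
  {10, 11} × {x1, x2, x3} = {(10,x1), (10,x2), (10,x3), (11,x1), (11,x2), (11,x3)}
These 10 distinct sets form the basis B.
Close under arbitrary unions to get τ_{X×Y}; counting gives |τ_{X×Y}| = 16.


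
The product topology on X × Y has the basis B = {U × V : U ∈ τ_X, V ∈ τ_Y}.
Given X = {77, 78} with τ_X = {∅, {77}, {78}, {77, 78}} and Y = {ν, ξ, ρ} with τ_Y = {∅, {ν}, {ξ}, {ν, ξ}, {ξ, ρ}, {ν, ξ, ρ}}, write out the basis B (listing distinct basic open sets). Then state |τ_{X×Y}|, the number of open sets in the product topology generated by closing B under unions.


Basis B = {∅ × ∅, {77} × {ν}, {77} × {ξ}, {78} × {ν}, {78} × {ξ}, {77} × {ν, ξ}, {77, 78} × {ν}, {77} × {ξ, ρ}, {77, 78} × {ξ}, {78} × {ν, ξ}, {78} × {ξ, ρ}, {77} × {ν, ξ, ρ}, {78} × {ν, ξ, ρ}, {77, 78} × {ν, ξ}, {77, 78} × {ξ, ρ}, {77, 78} × {ν, ξ, ρ}}; |τ_{X×Y}| = 36.

Enumerate products U × V with U ∈ τ_X, V ∈ τ_Y (deduplicated):
  ∅ × ∅ = {} (∅)
  {77} × {ν} = {(77,ν)}
  {77} × {ξ} = {(77,ξ)}
  {78} × {ν} = {(78,ν)}
  {78} × {ξ} = {(78,ξ)}
  {77} × {ν, ξ} = {(77,ν), (77,ξ)}
  {77, 78} × {ν} = {(77,ν), (78,ν)}
  {77} × {ξ, ρ} = {(77,ξ), (77,ρ)}
  {77, 78} × {ξ} = {(77,ξ), (78,ξ)}
  {78} × {ν, ξ} = {(78,ν), (78,ξ)}
  {78} × {ξ, ρ} = {(78,ξ), (78,ρ)}
  {77} × {ν, ξ, ρ} = {(77,ν), (77,ξ), (77,ρ)}
  {78} × {ν, ξ, ρ} = {(78,ν), (78,ξ), (78,ρ)}
  {77, 78} × {ν, ξ} = {(77,ν), (77,ξ), (78,ν), (78,ξ)}
  {77, 78} × {ξ, ρ} = {(77,ξ), (77,ρ), (78,ξ), (78,ρ)}
  {77, 78} × {ν, ξ, ρ} = {(77,ν), (77,ξ), (77,ρ), (78,ν), (78,ξ), (78,ρ)}
These 16 distinct sets form the basis B.
Close under arbitrary unions to get τ_{X×Y}; counting gives |τ_{X×Y}| = 36.


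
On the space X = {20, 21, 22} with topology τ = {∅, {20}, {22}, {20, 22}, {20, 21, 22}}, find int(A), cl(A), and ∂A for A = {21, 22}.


int(A) = {22}, cl(A) = {21, 22}, ∂A = {21}.

Closed sets in (X, τ) are complements of opens:
  closed(X, τ) = {∅, {21}, {20, 21}, {21, 22}, {20, 21, 22}}.
int(A) = ⋃ {U ∈ τ : U ⊆ A}. Opens contained in A: ∅, {22}.
Taking the union of these: int(A) = {22}.
cl(A) = ⋂ {C closed : A ⊆ C}. Closed sets containing A: {21, 22}, {20, 21, 22}.
Intersecting these: cl(A) = {21, 22}.
∂A = cl(A) ∖ int(A) = {21, 22} ∖ {22} = {21}.


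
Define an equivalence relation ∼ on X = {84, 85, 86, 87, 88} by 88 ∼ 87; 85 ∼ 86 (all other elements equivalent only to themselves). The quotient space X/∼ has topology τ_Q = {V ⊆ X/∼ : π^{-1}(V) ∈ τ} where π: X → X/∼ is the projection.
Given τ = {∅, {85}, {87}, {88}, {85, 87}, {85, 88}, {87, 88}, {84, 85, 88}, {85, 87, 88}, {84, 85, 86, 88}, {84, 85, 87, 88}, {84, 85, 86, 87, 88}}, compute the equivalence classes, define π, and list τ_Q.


X/∼ = {[84], [85=86], [87=88]}; |τ_Q| = 3.

Equivalence classes: [84], [85=86], [87=88].
Quotient map π: X → X/∼ sends 84 ↦ [84], 85 ↦ [85=86], 86 ↦ [85=86], 87 ↦ [87=88], 88 ↦ [87=88].
For each subset V ⊆ X/∼, compute π^{-1}(V) ⊆ X and check whether π^{-1}(V) ∈ τ. V is open in τ_Q iff π^{-1}(V) ∈ τ.
  V = {}: π^{-1}(V) = ∅ ∈ τ ✓.
  V = {[84]}: π^{-1}(V) = {84} ∉ τ ✗.
  V = {[85=86]}: π^{-1}(V) = {85, 86} ∉ τ ✗.
  V = {[84], [85=86]}: π^{-1}(V) = {84, 85, 86} ∉ τ ✗.
  V = {[87=88]}: π^{-1}(V) = {87, 88} ∈ τ ✓.
  V = {[84], [87=88]}: π^{-1}(V) = {84, 87, 88} ∉ τ ✗.
  V = {[85=86], [87=88]}: π^{-1}(V) = {85, 86, 87, 88} ∉ τ ✗.
  V = {[84], [85=86], [87=88]}: π^{-1}(V) = {84, 85, 86, 87, 88} ∈ τ ✓.
Open sets in the quotient: τ_Q = {{}, {[87=88]}, {[84], [85=86], [87=88]}} (3 elements).


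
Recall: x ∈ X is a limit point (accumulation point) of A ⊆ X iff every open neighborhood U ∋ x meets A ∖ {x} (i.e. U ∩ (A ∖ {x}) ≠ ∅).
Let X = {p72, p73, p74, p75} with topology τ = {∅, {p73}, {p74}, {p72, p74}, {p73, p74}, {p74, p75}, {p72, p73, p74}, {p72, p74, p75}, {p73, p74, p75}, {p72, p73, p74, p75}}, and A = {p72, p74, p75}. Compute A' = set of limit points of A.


A' = {p72, p75}

For each x ∈ X, list the open sets U ∈ τ with x ∈ U, then check whether U ∩ (A ∖ {x}) ≠ ∅ for every such U.
  x = p72: opens ∋ x are {p72, p74}, {p72, p73, p74}, {p72, p74, p75}, {p72, p73, p74, p75}; each meets A ∖ {p72}, so x IS a limit point.
  x = p73: open {p73} ∋ x has {p73} ∩ (A ∖ {p73}) = ∅, so x is NOT a limit point.
  x = p74: open {p74} ∋ x has {p74} ∩ (A ∖ {p74}) = ∅, so x is NOT a limit point.
  x = p75: opens ∋ x are {p74, p75}, {p72, p74, p75}, {p73, p74, p75}, {p72, p73, p74, p75}; each meets A ∖ {p75}, so x IS a limit point.
Collecting: A' = {p72, p75}.


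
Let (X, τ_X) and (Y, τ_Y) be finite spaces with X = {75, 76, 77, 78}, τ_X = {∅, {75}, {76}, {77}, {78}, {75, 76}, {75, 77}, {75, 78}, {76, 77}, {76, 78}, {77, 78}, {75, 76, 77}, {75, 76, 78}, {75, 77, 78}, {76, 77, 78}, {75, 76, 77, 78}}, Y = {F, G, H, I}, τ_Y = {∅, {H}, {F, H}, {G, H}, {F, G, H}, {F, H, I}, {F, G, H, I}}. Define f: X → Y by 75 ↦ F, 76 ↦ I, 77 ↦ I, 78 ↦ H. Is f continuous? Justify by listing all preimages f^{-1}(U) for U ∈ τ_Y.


f IS continuous.

Compute f^{-1}(U) for each U ∈ τ_Y:
  U = ∅: f^{-1}(U) = ∅ ∈ τ_X ✓.
  U = {H}: f^{-1}(U) = {78} ∈ τ_X ✓.
  U = {F, H}: f^{-1}(U) = {75, 78} ∈ τ_X ✓.
  U = {G, H}: f^{-1}(U) = {78} ∈ τ_X ✓.
  U = {F, G, H}: f^{-1}(U) = {75, 78} ∈ τ_X ✓.
  U = {F, H, I}: f^{-1}(U) = {75, 76, 77, 78} ∈ τ_X ✓.
  U = {F, G, H, I}: f^{-1}(U) = {75, 76, 77, 78} ∈ τ_X ✓.
Every preimage lies in τ_X, so f IS continuous.


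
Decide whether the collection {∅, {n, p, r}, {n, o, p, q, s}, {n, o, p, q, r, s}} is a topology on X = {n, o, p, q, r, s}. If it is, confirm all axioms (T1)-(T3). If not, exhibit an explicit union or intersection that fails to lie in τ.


τ is NOT a topology on X.

Axiom (T1): ∅ ∈ τ? Yes; X ∈ τ? Yes.
Axiom (T2/T3): check pairwise unions and intersections of members of τ.
Counterexample for (T3): {n, p, r} ∩ {n, o, p, q, s} = {n, p} ∉ τ. Therefore τ is NOT a topology.


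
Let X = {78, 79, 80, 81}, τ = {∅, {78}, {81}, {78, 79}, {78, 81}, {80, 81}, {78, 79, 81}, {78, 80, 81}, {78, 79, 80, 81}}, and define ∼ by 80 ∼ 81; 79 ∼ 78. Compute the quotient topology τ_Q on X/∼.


X/∼ = {[78=79], [80=81]}; |τ_Q| = 4.

Equivalence classes: [78=79], [80=81].
Quotient map π: X → X/∼ sends 78 ↦ [78=79], 79 ↦ [78=79], 80 ↦ [80=81], 81 ↦ [80=81].
For each subset V ⊆ X/∼, compute π^{-1}(V) ⊆ X and check whether π^{-1}(V) ∈ τ. V is open in τ_Q iff π^{-1}(V) ∈ τ.
  V = {}: π^{-1}(V) = ∅ ∈ τ ✓.
  V = {[78=79]}: π^{-1}(V) = {78, 79} ∈ τ ✓.
  V = {[80=81]}: π^{-1}(V) = {80, 81} ∈ τ ✓.
  V = {[78=79], [80=81]}: π^{-1}(V) = {78, 79, 80, 81} ∈ τ ✓.
Open sets in the quotient: τ_Q = {{}, {[78=79]}, {[80=81]}, {[78=79], [80=81]}} (4 elements).


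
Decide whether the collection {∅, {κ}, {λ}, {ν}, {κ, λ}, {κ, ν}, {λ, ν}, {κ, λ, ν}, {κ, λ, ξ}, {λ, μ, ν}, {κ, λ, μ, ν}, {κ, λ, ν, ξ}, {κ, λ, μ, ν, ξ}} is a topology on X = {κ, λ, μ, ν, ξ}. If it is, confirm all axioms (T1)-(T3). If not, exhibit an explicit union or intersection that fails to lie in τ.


τ IS a topology on X.

Axiom (T1): ∅ ∈ τ? Yes; X ∈ τ? Yes.
Axiom (T2/T3): check pairwise unions and intersections of members of τ.
All pairwise intersections and unions checked — each lies in τ. Therefore τ satisfies (T1), (T2), (T3): it IS a topology on X.


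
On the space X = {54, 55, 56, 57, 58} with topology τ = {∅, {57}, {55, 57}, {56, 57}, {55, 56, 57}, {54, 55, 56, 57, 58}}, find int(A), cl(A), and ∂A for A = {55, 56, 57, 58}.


int(A) = {55, 56, 57}, cl(A) = {54, 55, 56, 57, 58}, ∂A = {54, 58}.

Closed sets in (X, τ) are complements of opens:
  closed(X, τ) = {∅, {54, 58}, {54, 55, 58}, {54, 56, 58}, {54, 55, 56, 58}, {54, 55, 56, 57, 58}}.
int(A) = ⋃ {U ∈ τ : U ⊆ A}. Opens contained in A: ∅, {57}, {55, 57}, {56, 57}, {55, 56, 57}.
Taking the union of these: int(A) = {55, 56, 57}.
cl(A) = ⋂ {C closed : A ⊆ C}. Closed sets containing A: {54, 55, 56, 57, 58}.
Intersecting these: cl(A) = {54, 55, 56, 57, 58}.
∂A = cl(A) ∖ int(A) = {54, 55, 56, 57, 58} ∖ {55, 56, 57} = {54, 58}.


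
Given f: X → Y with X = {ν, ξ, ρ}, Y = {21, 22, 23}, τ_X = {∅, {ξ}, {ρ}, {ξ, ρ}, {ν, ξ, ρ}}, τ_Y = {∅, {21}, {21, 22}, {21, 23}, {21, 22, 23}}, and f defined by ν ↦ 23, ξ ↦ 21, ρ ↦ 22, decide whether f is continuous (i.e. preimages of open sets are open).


f is NOT continuous.

Compute f^{-1}(U) for each U ∈ τ_Y:
  U = ∅: f^{-1}(U) = ∅ ∈ τ_X ✓.
  U = {21}: f^{-1}(U) = {ξ} ∈ τ_X ✓.
  U = {21, 22}: f^{-1}(U) = {ξ, ρ} ∈ τ_X ✓.
  U = {21, 23}: f^{-1}(U) = {ν, ξ} ∉ τ_X ✗.
  U = {21, 22, 23}: f^{-1}(U) = {ν, ξ, ρ} ∈ τ_X ✓.
Found U = {21, 23} with f^{-1}(U) = {ν, ξ} not in τ_X. Therefore f is NOT continuous.


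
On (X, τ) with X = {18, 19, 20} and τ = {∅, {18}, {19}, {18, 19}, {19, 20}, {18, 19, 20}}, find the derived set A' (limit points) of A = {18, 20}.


A' = ∅

For each x ∈ X, list the open sets U ∈ τ with x ∈ U, then check whether U ∩ (A ∖ {x}) ≠ ∅ for every such U.
  x = 18: open {18} ∋ x has {18} ∩ (A ∖ {18}) = ∅, so x is NOT a limit point.
  x = 19: open {19} ∋ x has {19} ∩ (A ∖ {19}) = ∅, so x is NOT a limit point.
  x = 20: open {19, 20} ∋ x has {19, 20} ∩ (A ∖ {20}) = ∅, so x is NOT a limit point.
Collecting: A' = ∅.


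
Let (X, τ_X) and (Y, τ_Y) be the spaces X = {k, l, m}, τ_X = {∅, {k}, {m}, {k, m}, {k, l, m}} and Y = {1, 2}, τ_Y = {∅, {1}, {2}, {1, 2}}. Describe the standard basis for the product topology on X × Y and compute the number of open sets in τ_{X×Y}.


Basis B = {∅ × ∅, {k} × {1}, {k} × {2}, {m} × {1}, {m} × {2}, {k} × {1, 2}, {k, m} × {1}, {k, m} × {2}, {m} × {1, 2}, {k, l, m} × {1}, {k, l, m} × {2}, {k, m} × {1, 2}, {k, l, m} × {1, 2}}; |τ_{X×Y}| = 25.

Enumerate products U × V with U ∈ τ_X, V ∈ τ_Y (deduplicated):
  ∅ × ∅ = {} (∅)
  {k} × {1} = {(k,1)}
  {k} × {2} = {(k,2)}
  {m} × {1} = {(m,1)}
  {m} × {2} = {(m,2)}
  {k} × {1, 2} = {(k,1), (k,2)}
  {k, m} × {1} = {(k,1), (m,1)}
  {k, m} × {2} = {(k,2), (m,2)}
  {m} × {1, 2} = {(m,1), (m,2)}
  {k, l, m} × {1} = {(k,1), (l,1), (m,1)}
  {k, l, m} × {2} = {(k,2), (l,2), (m,2)}
  {k, m} × {1, 2} = {(k,1), (k,2), (m,1), (m,2)}
  {k, l, m} × {1, 2} = {(k,1), (k,2), (l,1), (l,2), (m,1), (m,2)}
These 13 distinct sets form the basis B.
Close under arbitrary unions to get τ_{X×Y}; counting gives |τ_{X×Y}| = 25.


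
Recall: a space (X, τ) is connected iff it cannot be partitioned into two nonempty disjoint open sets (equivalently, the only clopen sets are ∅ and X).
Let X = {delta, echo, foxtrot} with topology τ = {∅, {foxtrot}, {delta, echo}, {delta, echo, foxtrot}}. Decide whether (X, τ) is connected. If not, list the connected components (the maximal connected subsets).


(X, τ) is disconnected; components = [{foxtrot}, {delta, echo}].

Find clopen sets (U ∈ τ with X ∖ U ∈ τ):
  U = ∅, X ∖ U = {delta, echo, foxtrot} — both open, so U is clopen.
  U = {foxtrot}, X ∖ U = {delta, echo} — both open, so U is clopen.
  U = {delta, echo}, X ∖ U = {foxtrot} — both open, so U is clopen.
  U = {delta, echo, foxtrot}, X ∖ U = ∅ — both open, so U is clopen.
Nontrivial clopen(s) exist: e.g. {delta, echo}. So (X, τ) is disconnected.
Compute connected components by grouping points that agree on all clopens:
  component: {foxtrot}
  component: {delta, echo}


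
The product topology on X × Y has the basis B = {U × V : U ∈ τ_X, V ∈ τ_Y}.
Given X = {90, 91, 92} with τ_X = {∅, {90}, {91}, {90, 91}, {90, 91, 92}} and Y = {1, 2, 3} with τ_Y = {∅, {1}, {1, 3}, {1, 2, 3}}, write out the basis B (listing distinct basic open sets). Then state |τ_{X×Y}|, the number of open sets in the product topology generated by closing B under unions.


Basis B = {∅ × ∅, {90} × {1}, {91} × {1}, {90} × {1, 3}, {90, 91} × {1}, {91} × {1, 3}, {90} × {1, 2, 3}, {90, 91, 92} × {1}, {91} × {1, 2, 3}, {90, 91} × {1, 3}, {90, 91} × {1, 2, 3}, {90, 91, 92} × {1, 3}, {90, 91, 92} × {1, 2, 3}}; |τ_{X×Y}| = 30.

Enumerate products U × V with U ∈ τ_X, V ∈ τ_Y (deduplicated):
  ∅ × ∅ = {} (∅)
  {90} × {1} = {(90,1)}
  {91} × {1} = {(91,1)}
  {90} × {1, 3} = {(90,1), (90,3)}
  {90, 91} × {1} = {(90,1), (91,1)}
  {91} × {1, 3} = {(91,1), (91,3)}
  {90} × {1, 2, 3} = {(90,1), (90,2), (90,3)}
  {90, 91, 92} × {1} = {(90,1), (91,1), (92,1)}
  {91} × {1, 2, 3} = {(91,1), (91,2), (91,3)}
  {90, 91} × {1, 3} = {(90,1), (90,3), (91,1), (91,3)}
  {90, 91} × {1, 2, 3} = {(90,1), (90,2), (90,3), (91,1), (91,2), (91,3)}
  {90, 91, 92} × {1, 3} = {(90,1), (90,3), (91,1), (91,3), (92,1), (92,3)}
  {90, 91, 92} × {1, 2, 3} = {(90,1), (90,2), (90,3), (91,1), (91,2), (91,3), (92,1), (92,2), (92,3)}
These 13 distinct sets form the basis B.
Close under arbitrary unions to get τ_{X×Y}; counting gives |τ_{X×Y}| = 30.


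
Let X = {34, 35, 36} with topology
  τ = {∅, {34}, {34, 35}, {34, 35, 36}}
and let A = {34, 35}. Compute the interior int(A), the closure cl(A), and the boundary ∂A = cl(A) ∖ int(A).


int(A) = {34, 35}, cl(A) = {34, 35, 36}, ∂A = {36}.

Closed sets in (X, τ) are complements of opens:
  closed(X, τ) = {∅, {36}, {35, 36}, {34, 35, 36}}.
int(A) = ⋃ {U ∈ τ : U ⊆ A}. Opens contained in A: ∅, {34}, {34, 35}.
Taking the union of these: int(A) = {34, 35}.
cl(A) = ⋂ {C closed : A ⊆ C}. Closed sets containing A: {34, 35, 36}.
Intersecting these: cl(A) = {34, 35, 36}.
∂A = cl(A) ∖ int(A) = {34, 35, 36} ∖ {34, 35} = {36}.


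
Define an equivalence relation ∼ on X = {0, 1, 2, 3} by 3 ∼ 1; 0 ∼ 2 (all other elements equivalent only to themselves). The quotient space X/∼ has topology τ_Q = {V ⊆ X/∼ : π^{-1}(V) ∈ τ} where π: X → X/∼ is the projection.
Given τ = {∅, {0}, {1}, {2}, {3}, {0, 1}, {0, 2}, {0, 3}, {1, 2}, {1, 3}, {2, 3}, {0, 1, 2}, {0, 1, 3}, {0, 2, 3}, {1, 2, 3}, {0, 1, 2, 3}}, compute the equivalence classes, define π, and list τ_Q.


X/∼ = {[0=2], [1=3]}; |τ_Q| = 4.

Equivalence classes: [0=2], [1=3].
Quotient map π: X → X/∼ sends 0 ↦ [0=2], 1 ↦ [1=3], 2 ↦ [0=2], 3 ↦ [1=3].
For each subset V ⊆ X/∼, compute π^{-1}(V) ⊆ X and check whether π^{-1}(V) ∈ τ. V is open in τ_Q iff π^{-1}(V) ∈ τ.
  V = {}: π^{-1}(V) = ∅ ∈ τ ✓.
  V = {[0=2]}: π^{-1}(V) = {0, 2} ∈ τ ✓.
  V = {[1=3]}: π^{-1}(V) = {1, 3} ∈ τ ✓.
  V = {[0=2], [1=3]}: π^{-1}(V) = {0, 1, 2, 3} ∈ τ ✓.
Open sets in the quotient: τ_Q = {{}, {[0=2]}, {[1=3]}, {[0=2], [1=3]}} (4 elements).


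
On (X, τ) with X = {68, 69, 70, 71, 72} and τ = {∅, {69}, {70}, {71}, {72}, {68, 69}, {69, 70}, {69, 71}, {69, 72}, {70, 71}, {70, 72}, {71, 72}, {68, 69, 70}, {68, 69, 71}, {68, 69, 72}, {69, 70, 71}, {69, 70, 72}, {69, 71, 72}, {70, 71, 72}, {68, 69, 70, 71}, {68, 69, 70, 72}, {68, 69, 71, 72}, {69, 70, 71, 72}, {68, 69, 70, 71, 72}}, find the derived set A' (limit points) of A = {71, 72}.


A' = ∅

For each x ∈ X, list the open sets U ∈ τ with x ∈ U, then check whether U ∩ (A ∖ {x}) ≠ ∅ for every such U.
  x = 68: open {68, 69} ∋ x has {68, 69} ∩ (A ∖ {68}) = ∅, so x is NOT a limit point.
  x = 69: open {69} ∋ x has {69} ∩ (A ∖ {69}) = ∅, so x is NOT a limit point.
  x = 70: open {70} ∋ x has {70} ∩ (A ∖ {70}) = ∅, so x is NOT a limit point.
  x = 71: open {71} ∋ x has {71} ∩ (A ∖ {71}) = ∅, so x is NOT a limit point.
  x = 72: open {72} ∋ x has {72} ∩ (A ∖ {72}) = ∅, so x is NOT a limit point.
Collecting: A' = ∅.


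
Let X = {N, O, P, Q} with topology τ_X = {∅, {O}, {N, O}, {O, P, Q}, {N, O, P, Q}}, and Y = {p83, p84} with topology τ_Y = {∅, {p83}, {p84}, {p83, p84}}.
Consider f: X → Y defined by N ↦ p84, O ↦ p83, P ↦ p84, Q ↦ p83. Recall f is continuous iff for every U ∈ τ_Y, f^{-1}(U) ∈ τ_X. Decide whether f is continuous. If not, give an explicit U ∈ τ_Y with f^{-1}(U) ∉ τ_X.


f is NOT continuous.

Compute f^{-1}(U) for each U ∈ τ_Y:
  U = ∅: f^{-1}(U) = ∅ ∈ τ_X ✓.
  U = {p83}: f^{-1}(U) = {O, Q} ∉ τ_X ✗.
  U = {p84}: f^{-1}(U) = {N, P} ∉ τ_X ✗.
  U = {p83, p84}: f^{-1}(U) = {N, O, P, Q} ∈ τ_X ✓.
Found U = {p83} with f^{-1}(U) = {O, Q} not in τ_X. Therefore f is NOT continuous.


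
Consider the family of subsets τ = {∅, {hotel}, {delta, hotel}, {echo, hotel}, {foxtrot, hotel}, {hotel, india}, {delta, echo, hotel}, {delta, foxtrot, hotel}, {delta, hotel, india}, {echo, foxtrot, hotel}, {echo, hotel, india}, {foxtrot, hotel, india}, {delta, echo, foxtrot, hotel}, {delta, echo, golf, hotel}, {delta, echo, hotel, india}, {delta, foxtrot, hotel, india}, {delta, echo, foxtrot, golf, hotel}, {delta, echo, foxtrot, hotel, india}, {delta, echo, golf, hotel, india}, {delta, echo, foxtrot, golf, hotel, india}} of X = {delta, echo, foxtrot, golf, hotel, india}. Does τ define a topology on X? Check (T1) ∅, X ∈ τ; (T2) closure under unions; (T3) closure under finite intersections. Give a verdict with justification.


τ is NOT a topology on X.

Axiom (T1): ∅ ∈ τ? Yes; X ∈ τ? Yes.
Axiom (T2/T3): check pairwise unions and intersections of members of τ.
Counterexample for (T2): {echo, hotel} ∪ {foxtrot, hotel, india} = {echo, foxtrot, hotel, india} ∉ τ. Therefore τ is NOT a topology.


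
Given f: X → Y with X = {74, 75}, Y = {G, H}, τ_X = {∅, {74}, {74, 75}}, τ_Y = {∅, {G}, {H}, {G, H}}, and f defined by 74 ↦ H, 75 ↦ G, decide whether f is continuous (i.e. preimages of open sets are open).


f is NOT continuous.

Compute f^{-1}(U) for each U ∈ τ_Y:
  U = ∅: f^{-1}(U) = ∅ ∈ τ_X ✓.
  U = {G}: f^{-1}(U) = {75} ∉ τ_X ✗.
  U = {H}: f^{-1}(U) = {74} ∈ τ_X ✓.
  U = {G, H}: f^{-1}(U) = {74, 75} ∈ τ_X ✓.
Found U = {G} with f^{-1}(U) = {75} not in τ_X. Therefore f is NOT continuous.


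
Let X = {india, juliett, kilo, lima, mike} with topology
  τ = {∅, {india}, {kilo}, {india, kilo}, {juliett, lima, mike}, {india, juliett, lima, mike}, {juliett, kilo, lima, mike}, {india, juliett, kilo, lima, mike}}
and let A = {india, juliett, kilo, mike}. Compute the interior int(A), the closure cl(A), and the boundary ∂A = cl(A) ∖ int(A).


int(A) = {india, kilo}, cl(A) = {india, juliett, kilo, lima, mike}, ∂A = {juliett, lima, mike}.

Closed sets in (X, τ) are complements of opens:
  closed(X, τ) = {∅, {india}, {kilo}, {india, kilo}, {juliett, lima, mike}, {india, juliett, lima, mike}, {juliett, kilo, lima, mike}, {india, juliett, kilo, lima, mike}}.
int(A) = ⋃ {U ∈ τ : U ⊆ A}. Opens contained in A: ∅, {india}, {kilo}, {india, kilo}.
Taking the union of these: int(A) = {india, kilo}.
cl(A) = ⋂ {C closed : A ⊆ C}. Closed sets containing A: {india, juliett, kilo, lima, mike}.
Intersecting these: cl(A) = {india, juliett, kilo, lima, mike}.
∂A = cl(A) ∖ int(A) = {india, juliett, kilo, lima, mike} ∖ {india, kilo} = {juliett, lima, mike}.


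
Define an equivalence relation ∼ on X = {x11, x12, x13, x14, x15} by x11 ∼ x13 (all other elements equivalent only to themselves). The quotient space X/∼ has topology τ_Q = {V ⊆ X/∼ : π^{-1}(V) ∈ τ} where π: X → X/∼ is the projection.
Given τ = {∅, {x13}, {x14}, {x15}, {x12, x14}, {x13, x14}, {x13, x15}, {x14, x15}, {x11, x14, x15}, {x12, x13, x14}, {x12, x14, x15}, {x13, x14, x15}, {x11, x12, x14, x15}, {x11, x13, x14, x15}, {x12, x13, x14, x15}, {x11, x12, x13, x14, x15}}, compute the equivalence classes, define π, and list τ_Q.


X/∼ = {[x11=x13], [x12], [x14], [x15]}; |τ_Q| = 8.

Equivalence classes: [x11=x13], [x12], [x14], [x15].
Quotient map π: X → X/∼ sends x11 ↦ [x11=x13], x12 ↦ [x12], x13 ↦ [x11=x13], x14 ↦ [x14], x15 ↦ [x15].
For each subset V ⊆ X/∼, compute π^{-1}(V) ⊆ X and check whether π^{-1}(V) ∈ τ. V is open in τ_Q iff π^{-1}(V) ∈ τ.
  V = {}: π^{-1}(V) = ∅ ∈ τ ✓.
  V = {[x11=x13]}: π^{-1}(V) = {x11, x13} ∉ τ ✗.
  V = {[x12]}: π^{-1}(V) = {x12} ∉ τ ✗.
  V = {[x11=x13], [x12]}: π^{-1}(V) = {x11, x12, x13} ∉ τ ✗.
  V = {[x14]}: π^{-1}(V) = {x14} ∈ τ ✓.
  V = {[x11=x13], [x14]}: π^{-1}(V) = {x11, x13, x14} ∉ τ ✗.
  V = {[x12], [x14]}: π^{-1}(V) = {x12, x14} ∈ τ ✓.
  V = {[x11=x13], [x12], [x14]}: π^{-1}(V) = {x11, x12, x13, x14} ∉ τ ✗.
  V = {[x15]}: π^{-1}(V) = {x15} ∈ τ ✓.
  V = {[x11=x13], [x15]}: π^{-1}(V) = {x11, x13, x15} ∉ τ ✗.
  V = {[x12], [x15]}: π^{-1}(V) = {x12, x15} ∉ τ ✗.
  V = {[x11=x13], [x12], [x15]}: π^{-1}(V) = {x11, x12, x13, x15} ∉ τ ✗.
  V = {[x14], [x15]}: π^{-1}(V) = {x14, x15} ∈ τ ✓.
  V = {[x11=x13], [x14], [x15]}: π^{-1}(V) = {x11, x13, x14, x15} ∈ τ ✓.
  V = {[x12], [x14], [x15]}: π^{-1}(V) = {x12, x14, x15} ∈ τ ✓.
  V = {[x11=x13], [x12], [x14], [x15]}: π^{-1}(V) = {x11, x12, x13, x14, x15} ∈ τ ✓.
Open sets in the quotient: τ_Q = {{}, {[x14]}, {[x12], [x14]}, {[x15]}, {[x14], [x15]}, {[x11=x13], [x14], [x15]}, {[x12], [x14], [x15]}, {[x11=x13], [x12], [x14], [x15]}} (8 elements).


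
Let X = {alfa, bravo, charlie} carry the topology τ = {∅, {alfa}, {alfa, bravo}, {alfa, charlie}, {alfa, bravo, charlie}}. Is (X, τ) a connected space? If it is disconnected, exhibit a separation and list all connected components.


(X, τ) is connected.

Find clopen sets (U ∈ τ with X ∖ U ∈ τ):
  U = ∅, X ∖ U = {alfa, bravo, charlie} — both open, so U is clopen.
  U = {alfa, bravo, charlie}, X ∖ U = ∅ — both open, so U is clopen.
Only trivial clopens (∅ and X) exist, so (X, τ) is connected.
Compute connected components by grouping points that agree on all clopens:
  component: {alfa, bravo, charlie}


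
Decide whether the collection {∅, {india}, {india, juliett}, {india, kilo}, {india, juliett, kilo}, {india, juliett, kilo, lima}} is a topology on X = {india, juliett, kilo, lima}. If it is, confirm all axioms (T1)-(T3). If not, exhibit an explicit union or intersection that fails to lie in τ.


τ IS a topology on X.

Axiom (T1): ∅ ∈ τ? Yes; X ∈ τ? Yes.
Axiom (T2/T3): check pairwise unions and intersections of members of τ.
All pairwise intersections and unions checked — each lies in τ. Therefore τ satisfies (T1), (T2), (T3): it IS a topology on X.


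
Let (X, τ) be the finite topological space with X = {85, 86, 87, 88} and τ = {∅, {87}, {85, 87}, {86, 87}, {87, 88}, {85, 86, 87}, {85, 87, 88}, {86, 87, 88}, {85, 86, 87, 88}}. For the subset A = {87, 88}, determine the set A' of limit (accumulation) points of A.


A' = {85, 86, 88}

For each x ∈ X, list the open sets U ∈ τ with x ∈ U, then check whether U ∩ (A ∖ {x}) ≠ ∅ for every such U.
  x = 85: opens ∋ x are {85, 87}, {85, 86, 87}, {85, 87, 88}, {85, 86, 87, 88}; each meets A ∖ {85}, so x IS a limit point.
  x = 86: opens ∋ x are {86, 87}, {85, 86, 87}, {86, 87, 88}, {85, 86, 87, 88}; each meets A ∖ {86}, so x IS a limit point.
  x = 87: open {87} ∋ x has {87} ∩ (A ∖ {87}) = ∅, so x is NOT a limit point.
  x = 88: opens ∋ x are {87, 88}, {85, 87, 88}, {86, 87, 88}, {85, 86, 87, 88}; each meets A ∖ {88}, so x IS a limit point.
Collecting: A' = {85, 86, 88}.
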